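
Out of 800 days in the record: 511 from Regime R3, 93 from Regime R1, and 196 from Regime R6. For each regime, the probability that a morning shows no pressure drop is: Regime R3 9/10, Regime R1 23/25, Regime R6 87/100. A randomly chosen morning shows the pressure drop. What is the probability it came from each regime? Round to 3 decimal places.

Taking complements, P(drop | each) = Regime R3 0.1, Regime R1 0.08, Regime R6 0.13.
By Bayes' rule, posterior ∝ prior × likelihood:
  Regime R3: 0.63875 × 0.1 = 0.063875
  Regime R1: 0.11625 × 0.08 = 0.0093
  Regime R6: 0.245 × 0.13 = 0.03185
Sum = 0.105025.
P(Regime R3 | drop) = 0.063875/0.105025 ≈ 0.608
P(Regime R1 | drop) = 0.0093/0.105025 ≈ 0.089
P(Regime R6 | drop) = 0.03185/0.105025 ≈ 0.303

Regime R3 0.608, Regime R1 0.089, Regime R6 0.303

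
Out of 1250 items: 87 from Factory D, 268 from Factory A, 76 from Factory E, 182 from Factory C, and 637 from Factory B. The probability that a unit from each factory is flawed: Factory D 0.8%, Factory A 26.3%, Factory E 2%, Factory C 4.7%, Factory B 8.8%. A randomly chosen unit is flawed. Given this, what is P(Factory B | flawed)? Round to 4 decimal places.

By Bayes' rule, posterior ∝ prior × likelihood:
  Factory D: 0.0696 × 0.008 = 0.0005568
  Factory A: 0.2144 × 0.263 = 0.0563872
  Factory E: 0.0608 × 0.02 = 0.001216
  Factory C: 0.1456 × 0.047 = 0.0068432
  Factory B: 0.5096 × 0.088 = 0.0448448
Total = 0.109848.
P(Factory B | evidence) = 0.0448448 / 0.109848 ≈ 0.4082.

0.4082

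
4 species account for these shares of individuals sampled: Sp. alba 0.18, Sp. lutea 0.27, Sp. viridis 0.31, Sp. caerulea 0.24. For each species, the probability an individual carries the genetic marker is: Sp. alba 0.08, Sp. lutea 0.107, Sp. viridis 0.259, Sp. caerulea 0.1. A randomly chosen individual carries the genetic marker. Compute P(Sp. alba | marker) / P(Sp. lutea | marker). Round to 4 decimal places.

Unnormalized posteriors (prior × likelihood):
  Sp. alba: 0.18 × 0.08 = 0.0144
  Sp. lutea: 0.27 × 0.107 = 0.02889
  Sp. viridis: 0.31 × 0.259 = 0.08029
  Sp. caerulea: 0.24 × 0.1 = 0.024
Total = 0.14758.
The ratio is 0.0144 / 0.02889 (the normalizer cancels) = 0.4984.

0.4984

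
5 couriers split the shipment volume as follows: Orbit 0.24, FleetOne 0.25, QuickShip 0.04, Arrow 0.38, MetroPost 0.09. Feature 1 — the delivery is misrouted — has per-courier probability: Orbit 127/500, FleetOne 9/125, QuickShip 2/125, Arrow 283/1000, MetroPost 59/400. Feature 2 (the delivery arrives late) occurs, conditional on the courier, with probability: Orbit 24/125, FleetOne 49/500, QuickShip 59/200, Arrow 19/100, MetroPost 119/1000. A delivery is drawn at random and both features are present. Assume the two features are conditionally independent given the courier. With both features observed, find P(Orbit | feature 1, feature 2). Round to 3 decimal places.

Unnormalized posteriors (prior × likelihood):
  Orbit: 0.24 × 0.254 × 0.192 = 0.01170432
  FleetOne: 0.25 × 0.072 × 0.098 = 0.001764
  QuickShip: 0.04 × 0.016 × 0.295 = 0.0001888
  Arrow: 0.38 × 0.283 × 0.19 = 0.0204326
  MetroPost: 0.09 × 0.1475 × 0.119 = 0.001579725
Normalizing constant = 0.035669445.
P(Orbit | evidence) = 0.01170432 / 0.035669445 ≈ 0.328.

0.328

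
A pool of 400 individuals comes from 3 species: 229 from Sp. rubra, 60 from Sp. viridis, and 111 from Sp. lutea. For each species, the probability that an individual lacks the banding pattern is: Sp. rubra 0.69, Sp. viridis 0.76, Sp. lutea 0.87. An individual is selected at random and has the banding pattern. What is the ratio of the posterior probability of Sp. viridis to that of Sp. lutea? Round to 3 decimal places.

0.998

Taking complements, P(banded | each) = Sp. rubra 0.31, Sp. viridis 0.24, Sp. lutea 0.13.
Unnormalized posteriors (prior × likelihood):
  Sp. rubra: 0.5725 × 0.31 = 0.177475
  Sp. viridis: 0.15 × 0.24 = 0.036
  Sp. lutea: 0.2775 × 0.13 = 0.036075
Normalizing constant = 0.24955.
The ratio is 0.036 / 0.036075 (the normalizer cancels) = 0.998.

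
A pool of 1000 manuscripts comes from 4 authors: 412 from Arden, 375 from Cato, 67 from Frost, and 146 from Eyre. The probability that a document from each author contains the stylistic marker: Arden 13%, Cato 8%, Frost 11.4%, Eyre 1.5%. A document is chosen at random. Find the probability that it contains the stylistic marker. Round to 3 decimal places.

By Bayes' rule, posterior ∝ prior × likelihood:
  Arden: 0.412 × 0.13 = 0.05356
  Cato: 0.375 × 0.08 = 0.03
  Frost: 0.067 × 0.114 = 0.007638
  Eyre: 0.146 × 0.015 = 0.00219
P(marker) = 0.05356 + 0.03 + 0.007638 + 0.00219 = 0.093388 → 0.093.

0.093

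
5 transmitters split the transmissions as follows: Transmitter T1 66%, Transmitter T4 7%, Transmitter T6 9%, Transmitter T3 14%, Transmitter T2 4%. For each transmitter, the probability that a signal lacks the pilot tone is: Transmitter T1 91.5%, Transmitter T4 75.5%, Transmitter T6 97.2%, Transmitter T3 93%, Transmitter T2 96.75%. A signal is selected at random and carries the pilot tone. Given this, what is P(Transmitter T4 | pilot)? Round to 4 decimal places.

0.1974

Taking complements, P(pilot | each) = Transmitter T1 0.085, Transmitter T4 0.245, Transmitter T6 0.028, Transmitter T3 0.07, Transmitter T2 0.0325.
Compute prior × likelihood for every hypothesis:
  Transmitter T1: 0.66 × 0.085 = 0.0561
  Transmitter T4: 0.07 × 0.245 = 0.01715
  Transmitter T6: 0.09 × 0.028 = 0.00252
  Transmitter T3: 0.14 × 0.07 = 0.0098
  Transmitter T2: 0.04 × 0.0325 = 0.0013
Normalizing constant = 0.08687.
P(Transmitter T4 | evidence) = 0.01715 / 0.08687 ≈ 0.1974.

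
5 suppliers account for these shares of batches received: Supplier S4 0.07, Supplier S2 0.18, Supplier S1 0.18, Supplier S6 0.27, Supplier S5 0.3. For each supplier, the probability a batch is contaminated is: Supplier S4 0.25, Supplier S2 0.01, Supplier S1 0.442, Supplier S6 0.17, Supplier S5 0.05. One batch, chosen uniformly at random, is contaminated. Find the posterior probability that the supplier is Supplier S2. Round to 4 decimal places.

0.0113

Prior × likelihood for each hypothesis:
  Supplier S4: 0.07 × 0.25 = 0.0175
  Supplier S2: 0.18 × 0.01 = 0.0018
  Supplier S1: 0.18 × 0.442 = 0.07956
  Supplier S6: 0.27 × 0.17 = 0.0459
  Supplier S5: 0.3 × 0.05 = 0.015
Sum = 0.15976.
P(Supplier S2 | evidence) = 0.0018 / 0.15976 ≈ 0.0113.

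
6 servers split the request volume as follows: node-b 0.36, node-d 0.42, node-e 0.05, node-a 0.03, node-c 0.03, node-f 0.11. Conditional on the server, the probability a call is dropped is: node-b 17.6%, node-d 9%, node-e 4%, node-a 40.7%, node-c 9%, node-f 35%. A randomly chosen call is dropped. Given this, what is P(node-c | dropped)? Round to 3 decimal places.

0.017

By Bayes' rule, posterior ∝ prior × likelihood:
  node-b: 0.36 × 0.176 = 0.06336
  node-d: 0.42 × 0.09 = 0.0378
  node-e: 0.05 × 0.04 = 0.002
  node-a: 0.03 × 0.407 = 0.01221
  node-c: 0.03 × 0.09 = 0.0027
  node-f: 0.11 × 0.35 = 0.0385
Total = 0.15657.
P(node-c | evidence) = 0.0027 / 0.15657 ≈ 0.017.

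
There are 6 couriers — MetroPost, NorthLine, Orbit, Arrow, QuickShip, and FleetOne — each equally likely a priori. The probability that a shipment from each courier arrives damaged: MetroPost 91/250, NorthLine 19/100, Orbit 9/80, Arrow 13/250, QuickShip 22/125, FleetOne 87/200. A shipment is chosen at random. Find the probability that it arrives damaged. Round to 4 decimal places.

Since the prior is uniform, the posterior is proportional to the likelihood:
  MetroPost: 0.364
  NorthLine: 0.19
  Orbit: 0.1125
  Arrow: 0.052
  QuickShip: 0.176
  FleetOne: 0.435
P(damaged) = (1/6) × (0.364 + 0.19 + 0.1125 + 0.052 + 0.176 + 0.435) = 1.3295/6 ≈ 0.2216.

0.2216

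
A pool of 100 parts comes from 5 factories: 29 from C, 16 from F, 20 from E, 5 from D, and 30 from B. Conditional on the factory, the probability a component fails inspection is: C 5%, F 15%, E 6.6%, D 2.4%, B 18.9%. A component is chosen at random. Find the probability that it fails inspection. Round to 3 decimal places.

0.110

By Bayes' rule, posterior ∝ prior × likelihood:
  C: 0.29 × 0.05 = 0.0145
  F: 0.16 × 0.15 = 0.024
  E: 0.2 × 0.066 = 0.0132
  D: 0.05 × 0.024 = 0.0012
  B: 0.3 × 0.189 = 0.0567
P(nonconforming) = 0.0145 + 0.024 + 0.0132 + 0.0012 + 0.0567 = 0.1096 → 0.110.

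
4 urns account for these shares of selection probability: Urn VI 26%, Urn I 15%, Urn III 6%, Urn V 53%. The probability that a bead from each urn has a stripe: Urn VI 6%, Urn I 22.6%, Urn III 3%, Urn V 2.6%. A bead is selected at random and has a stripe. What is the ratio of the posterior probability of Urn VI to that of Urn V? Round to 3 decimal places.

1.132

Compute prior × likelihood for every hypothesis:
  Urn VI: 0.26 × 0.06 = 0.0156
  Urn I: 0.15 × 0.226 = 0.0339
  Urn III: 0.06 × 0.03 = 0.0018
  Urn V: 0.53 × 0.026 = 0.01378
Normalizing constant = 0.06508.
The ratio is 0.0156 / 0.01378 (the normalizer cancels) = 1.132.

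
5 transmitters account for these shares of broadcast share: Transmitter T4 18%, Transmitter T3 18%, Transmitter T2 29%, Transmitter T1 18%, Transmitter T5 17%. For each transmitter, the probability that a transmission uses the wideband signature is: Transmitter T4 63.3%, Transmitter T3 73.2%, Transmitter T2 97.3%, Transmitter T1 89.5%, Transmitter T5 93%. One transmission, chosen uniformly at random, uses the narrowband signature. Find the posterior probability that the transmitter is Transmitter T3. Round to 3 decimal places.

0.315

Taking complements, P(narrowband | each) = Transmitter T4 0.367, Transmitter T3 0.268, Transmitter T2 0.027, Transmitter T1 0.105, Transmitter T5 0.07.
By Bayes' rule, posterior ∝ prior × likelihood:
  Transmitter T4: 0.18 × 0.367 = 0.06606
  Transmitter T3: 0.18 × 0.268 = 0.04824
  Transmitter T2: 0.29 × 0.027 = 0.00783
  Transmitter T1: 0.18 × 0.105 = 0.0189
  Transmitter T5: 0.17 × 0.07 = 0.0119
Normalizing constant = 0.15293.
P(Transmitter T3 | evidence) = 0.04824 / 0.15293 ≈ 0.315.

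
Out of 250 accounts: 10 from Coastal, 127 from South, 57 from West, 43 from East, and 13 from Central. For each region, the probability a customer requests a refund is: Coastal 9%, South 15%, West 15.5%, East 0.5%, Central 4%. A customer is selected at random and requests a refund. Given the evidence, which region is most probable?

Compute prior × likelihood for every hypothesis:
  Coastal: 0.04 × 0.09 = 0.0036
  South: 0.508 × 0.15 = 0.0762
  West: 0.228 × 0.155 = 0.03534
  East: 0.172 × 0.005 = 0.00086
  Central: 0.052 × 0.04 = 0.00208
Normalizing constant = 0.11808.
Largest term belongs to South, so South is most probable.

South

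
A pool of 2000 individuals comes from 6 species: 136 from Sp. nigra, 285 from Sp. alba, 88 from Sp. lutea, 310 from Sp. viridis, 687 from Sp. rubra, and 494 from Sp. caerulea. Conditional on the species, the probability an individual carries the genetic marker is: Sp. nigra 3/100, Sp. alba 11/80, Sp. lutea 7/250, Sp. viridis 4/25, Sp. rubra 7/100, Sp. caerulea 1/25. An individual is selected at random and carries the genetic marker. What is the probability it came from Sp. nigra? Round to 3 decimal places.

0.025

By Bayes' rule, posterior ∝ prior × likelihood:
  Sp. nigra: 0.068 × 0.03 = 0.00204
  Sp. alba: 0.1425 × 0.1375 = 0.01959375
  Sp. lutea: 0.044 × 0.028 = 0.001232
  Sp. viridis: 0.155 × 0.16 = 0.0248
  Sp. rubra: 0.3435 × 0.07 = 0.024045
  Sp. caerulea: 0.247 × 0.04 = 0.00988
Sum = 0.08159075.
P(Sp. nigra | evidence) = 0.00204 / 0.08159075 ≈ 0.025.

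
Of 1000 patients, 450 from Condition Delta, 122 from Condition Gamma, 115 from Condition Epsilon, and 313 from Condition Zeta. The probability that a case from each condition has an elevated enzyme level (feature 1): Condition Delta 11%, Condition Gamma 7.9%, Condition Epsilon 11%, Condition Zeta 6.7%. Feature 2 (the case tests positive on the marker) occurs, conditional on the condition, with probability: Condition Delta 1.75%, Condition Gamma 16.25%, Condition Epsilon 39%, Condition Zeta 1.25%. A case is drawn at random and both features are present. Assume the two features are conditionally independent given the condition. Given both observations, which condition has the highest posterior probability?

Unnormalized posteriors (prior × likelihood):
  Condition Delta: 0.45 × 0.11 × 0.0175 = 0.00086625
  Condition Gamma: 0.122 × 0.079 × 0.1625 = 0.001566175
  Condition Epsilon: 0.115 × 0.11 × 0.39 = 0.0049335
  Condition Zeta: 0.313 × 0.067 × 0.0125 = 0.0002621375
Sum = 0.0076280625.
Largest term belongs to Condition Epsilon, so Condition Epsilon is most probable.

Condition Epsilon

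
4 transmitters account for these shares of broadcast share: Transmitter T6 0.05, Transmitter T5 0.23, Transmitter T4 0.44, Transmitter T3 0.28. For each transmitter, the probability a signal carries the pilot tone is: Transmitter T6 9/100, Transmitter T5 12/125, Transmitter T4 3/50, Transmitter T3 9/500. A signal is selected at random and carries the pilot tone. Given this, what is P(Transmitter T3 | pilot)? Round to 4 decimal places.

By Bayes' rule, posterior ∝ prior × likelihood:
  Transmitter T6: 0.05 × 0.09 = 0.0045
  Transmitter T5: 0.23 × 0.096 = 0.02208
  Transmitter T4: 0.44 × 0.06 = 0.0264
  Transmitter T3: 0.28 × 0.018 = 0.00504
Sum = 0.05802.
P(Transmitter T3 | evidence) = 0.00504 / 0.05802 ≈ 0.0869.

0.0869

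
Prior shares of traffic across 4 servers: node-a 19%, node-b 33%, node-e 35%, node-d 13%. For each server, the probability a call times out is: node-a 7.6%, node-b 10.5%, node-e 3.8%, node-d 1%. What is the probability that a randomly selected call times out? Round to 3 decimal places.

0.064

Unnormalized posteriors (prior × likelihood):
  node-a: 0.19 × 0.076 = 0.01444
  node-b: 0.33 × 0.105 = 0.03465
  node-e: 0.35 × 0.038 = 0.0133
  node-d: 0.13 × 0.01 = 0.0013
P(timeout) = 0.01444 + 0.03465 + 0.0133 + 0.0013 = 0.06369 → 0.064.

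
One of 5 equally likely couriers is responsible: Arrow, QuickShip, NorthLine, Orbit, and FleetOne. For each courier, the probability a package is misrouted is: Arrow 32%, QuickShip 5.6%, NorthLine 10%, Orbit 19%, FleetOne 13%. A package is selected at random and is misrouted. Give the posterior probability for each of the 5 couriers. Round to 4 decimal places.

With a uniform prior (1/5 each), posterior ∝ likelihood:
  Arrow: 0.32
  QuickShip: 0.056
  NorthLine: 0.1
  Orbit: 0.19
  FleetOne: 0.13
Sum = 0.796.
P(Arrow | misrouted) = 0.32/0.796 ≈ 0.4020
P(QuickShip | misrouted) = 0.056/0.796 ≈ 0.0704
P(NorthLine | misrouted) = 0.1/0.796 ≈ 0.1256
P(Orbit | misrouted) = 0.19/0.796 ≈ 0.2387
P(FleetOne | misrouted) = 0.13/0.796 ≈ 0.1633
(Check: 0.4020+0.0704+0.1256+0.2387+0.1633 = 1.0000.)

Arrow 0.4020, QuickShip 0.0704, NorthLine 0.1256, Orbit 0.2387, FleetOne 0.1633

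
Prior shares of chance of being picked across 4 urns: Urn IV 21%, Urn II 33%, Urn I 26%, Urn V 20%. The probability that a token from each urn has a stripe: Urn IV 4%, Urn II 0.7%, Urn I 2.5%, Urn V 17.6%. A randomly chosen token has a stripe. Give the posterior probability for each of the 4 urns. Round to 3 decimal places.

Urn IV 0.160, Urn II 0.044, Urn I 0.124, Urn V 0.672

Compute prior × likelihood for every hypothesis:
  Urn IV: 0.21 × 0.04 = 0.0084
  Urn II: 0.33 × 0.007 = 0.00231
  Urn I: 0.26 × 0.025 = 0.0065
  Urn V: 0.2 × 0.176 = 0.0352
Normalizing constant = 0.05241.
P(Urn IV | striped) = 0.0084/0.05241 ≈ 0.160
P(Urn II | striped) = 0.00231/0.05241 ≈ 0.044
P(Urn I | striped) = 0.0065/0.05241 ≈ 0.124
P(Urn V | striped) = 0.0352/0.05241 ≈ 0.672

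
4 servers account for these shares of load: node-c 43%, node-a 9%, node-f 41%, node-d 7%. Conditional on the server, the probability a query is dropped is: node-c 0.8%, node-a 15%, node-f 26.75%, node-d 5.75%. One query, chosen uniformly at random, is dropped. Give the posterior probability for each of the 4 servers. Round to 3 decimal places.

node-c 0.026, node-a 0.103, node-f 0.840, node-d 0.031

Unnormalized posteriors (prior × likelihood):
  node-c: 0.43 × 0.008 = 0.00344
  node-a: 0.09 × 0.15 = 0.0135
  node-f: 0.41 × 0.2675 = 0.109675
  node-d: 0.07 × 0.0575 = 0.004025
Total = 0.13064.
P(node-c | dropped) = 0.00344/0.13064 ≈ 0.026
P(node-a | dropped) = 0.0135/0.13064 ≈ 0.103
P(node-f | dropped) = 0.109675/0.13064 ≈ 0.840
P(node-d | dropped) = 0.004025/0.13064 ≈ 0.031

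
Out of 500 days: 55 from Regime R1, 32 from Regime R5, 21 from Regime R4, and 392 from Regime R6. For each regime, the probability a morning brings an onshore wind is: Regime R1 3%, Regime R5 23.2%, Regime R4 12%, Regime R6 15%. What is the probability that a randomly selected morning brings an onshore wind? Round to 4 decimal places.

0.1408

Prior × likelihood for each hypothesis:
  Regime R1: 0.11 × 0.03 = 0.0033
  Regime R5: 0.064 × 0.232 = 0.014848
  Regime R4: 0.042 × 0.12 = 0.00504
  Regime R6: 0.784 × 0.15 = 0.1176
P(onshore) = 0.0033 + 0.014848 + 0.00504 + 0.1176 = 0.140788 → 0.1408.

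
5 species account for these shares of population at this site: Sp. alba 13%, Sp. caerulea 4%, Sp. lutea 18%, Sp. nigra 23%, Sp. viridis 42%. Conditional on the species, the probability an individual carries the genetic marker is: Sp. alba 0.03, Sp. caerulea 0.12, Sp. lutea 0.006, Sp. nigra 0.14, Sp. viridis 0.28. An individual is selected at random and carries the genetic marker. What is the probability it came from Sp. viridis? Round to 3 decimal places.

Unnormalized posteriors (prior × likelihood):
  Sp. alba: 0.13 × 0.03 = 0.0039
  Sp. caerulea: 0.04 × 0.12 = 0.0048
  Sp. lutea: 0.18 × 0.006 = 0.00108
  Sp. nigra: 0.23 × 0.14 = 0.0322
  Sp. viridis: 0.42 × 0.28 = 0.1176
Normalizing constant = 0.15958.
P(Sp. viridis | evidence) = 0.1176 / 0.15958 ≈ 0.737.

0.737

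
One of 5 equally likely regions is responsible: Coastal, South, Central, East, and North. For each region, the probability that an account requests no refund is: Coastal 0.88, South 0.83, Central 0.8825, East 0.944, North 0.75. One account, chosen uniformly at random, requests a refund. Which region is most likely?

North

Taking complements, P(refund | each) = Coastal 0.12, South 0.17, Central 0.1175, East 0.056, North 0.25.
With a uniform prior (1/5 each), posterior ∝ likelihood:
  Coastal: 0.12
  South: 0.17
  Central: 0.1175
  East: 0.056
  North: 0.25
Sum = 0.7135.
Largest term belongs to North, so North is most probable.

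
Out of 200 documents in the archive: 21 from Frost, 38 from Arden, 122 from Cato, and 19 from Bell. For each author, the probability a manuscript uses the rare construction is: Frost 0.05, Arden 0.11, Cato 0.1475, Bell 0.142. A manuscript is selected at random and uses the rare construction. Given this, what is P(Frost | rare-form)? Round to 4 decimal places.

Compute prior × likelihood for every hypothesis:
  Frost: 0.105 × 0.05 = 0.00525
  Arden: 0.19 × 0.11 = 0.0209
  Cato: 0.61 × 0.1475 = 0.089975
  Bell: 0.095 × 0.142 = 0.01349
Normalizing constant = 0.129615.
P(Frost | evidence) = 0.00525 / 0.129615 ≈ 0.0405.

0.0405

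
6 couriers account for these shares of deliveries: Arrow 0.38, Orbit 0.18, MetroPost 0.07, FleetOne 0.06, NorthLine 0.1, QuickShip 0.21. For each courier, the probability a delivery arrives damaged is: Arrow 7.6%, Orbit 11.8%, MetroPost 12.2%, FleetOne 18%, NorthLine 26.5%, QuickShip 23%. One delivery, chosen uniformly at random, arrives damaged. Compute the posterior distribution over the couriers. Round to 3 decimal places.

Arrow 0.200, Orbit 0.147, MetroPost 0.059, FleetOne 0.075, NorthLine 0.184, QuickShip 0.335

Prior × likelihood for each hypothesis:
  Arrow: 0.38 × 0.076 = 0.02888
  Orbit: 0.18 × 0.118 = 0.02124
  MetroPost: 0.07 × 0.122 = 0.00854
  FleetOne: 0.06 × 0.18 = 0.0108
  NorthLine: 0.1 × 0.265 = 0.0265
  QuickShip: 0.21 × 0.23 = 0.0483
Sum = 0.14426.
P(Arrow | damaged) = 0.02888/0.14426 ≈ 0.200
P(Orbit | damaged) = 0.02124/0.14426 ≈ 0.147
P(MetroPost | damaged) = 0.00854/0.14426 ≈ 0.059
P(FleetOne | damaged) = 0.0108/0.14426 ≈ 0.075
P(NorthLine | damaged) = 0.0265/0.14426 ≈ 0.184
P(QuickShip | damaged) = 0.0483/0.14426 ≈ 0.335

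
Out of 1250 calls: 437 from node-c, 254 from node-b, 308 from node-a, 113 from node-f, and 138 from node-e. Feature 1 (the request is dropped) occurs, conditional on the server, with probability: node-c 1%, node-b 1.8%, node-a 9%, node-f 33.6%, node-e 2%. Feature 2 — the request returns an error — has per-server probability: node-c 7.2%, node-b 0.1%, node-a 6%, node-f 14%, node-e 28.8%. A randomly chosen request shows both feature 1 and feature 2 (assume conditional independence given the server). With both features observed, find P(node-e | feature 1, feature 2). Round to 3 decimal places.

By Bayes' rule, posterior ∝ prior × likelihood:
  node-c: 0.3496 × 0.01 × 0.072 = 0.000251712
  node-b: 0.2032 × 0.018 × 0.001 = 0.0000036576
  node-a: 0.2464 × 0.09 × 0.06 = 0.00133056
  node-f: 0.0904 × 0.336 × 0.14 = 0.004252416
  node-e: 0.1104 × 0.02 × 0.288 = 0.000635904
Sum = 0.0064742496.
P(node-e | evidence) = 0.000635904 / 0.0064742496 ≈ 0.098.

0.098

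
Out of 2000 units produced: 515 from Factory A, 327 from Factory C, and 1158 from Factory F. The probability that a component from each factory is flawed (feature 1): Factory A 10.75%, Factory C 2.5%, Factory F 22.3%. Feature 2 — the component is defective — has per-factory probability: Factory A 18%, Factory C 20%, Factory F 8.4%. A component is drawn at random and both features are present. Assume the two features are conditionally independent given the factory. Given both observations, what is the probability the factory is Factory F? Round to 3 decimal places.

By Bayes' rule, posterior ∝ prior × likelihood:
  Factory A: 0.2575 × 0.1075 × 0.18 = 0.004982625
  Factory C: 0.1635 × 0.025 × 0.2 = 0.0008175
  Factory F: 0.579 × 0.223 × 0.084 = 0.010845828
Total = 0.016645953.
P(Factory F | evidence) = 0.010845828 / 0.016645953 ≈ 0.652.

0.652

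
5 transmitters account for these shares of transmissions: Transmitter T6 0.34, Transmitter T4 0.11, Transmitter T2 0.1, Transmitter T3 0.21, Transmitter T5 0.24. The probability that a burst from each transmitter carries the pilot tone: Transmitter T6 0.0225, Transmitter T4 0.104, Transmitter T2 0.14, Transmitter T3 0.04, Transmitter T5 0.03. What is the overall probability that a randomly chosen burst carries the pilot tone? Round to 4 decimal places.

0.0487

By Bayes' rule, posterior ∝ prior × likelihood:
  Transmitter T6: 0.34 × 0.0225 = 0.00765
  Transmitter T4: 0.11 × 0.104 = 0.01144
  Transmitter T2: 0.1 × 0.14 = 0.014
  Transmitter T3: 0.21 × 0.04 = 0.0084
  Transmitter T5: 0.24 × 0.03 = 0.0072
P(pilot) = 0.00765 + 0.01144 + 0.014 + 0.0084 + 0.0072 = 0.04869 → 0.0487.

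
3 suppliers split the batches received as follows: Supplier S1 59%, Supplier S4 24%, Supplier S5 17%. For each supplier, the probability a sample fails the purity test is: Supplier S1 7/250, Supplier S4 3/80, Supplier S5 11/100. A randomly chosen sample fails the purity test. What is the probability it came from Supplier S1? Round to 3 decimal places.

By Bayes' rule, posterior ∝ prior × likelihood:
  Supplier S1: 0.59 × 0.028 = 0.01652
  Supplier S4: 0.24 × 0.0375 = 0.009
  Supplier S5: 0.17 × 0.11 = 0.0187
Normalizing constant = 0.04422.
P(Supplier S1 | evidence) = 0.01652 / 0.04422 ≈ 0.374.

0.374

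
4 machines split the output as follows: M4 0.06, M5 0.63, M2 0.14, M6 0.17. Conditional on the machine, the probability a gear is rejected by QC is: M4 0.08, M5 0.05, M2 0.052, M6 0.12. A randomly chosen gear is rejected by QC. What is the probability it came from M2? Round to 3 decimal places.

0.114

By Bayes' rule, posterior ∝ prior × likelihood:
  M4: 0.06 × 0.08 = 0.0048
  M5: 0.63 × 0.05 = 0.0315
  M2: 0.14 × 0.052 = 0.00728
  M6: 0.17 × 0.12 = 0.0204
Total = 0.06398.
P(M2 | evidence) = 0.00728 / 0.06398 ≈ 0.114.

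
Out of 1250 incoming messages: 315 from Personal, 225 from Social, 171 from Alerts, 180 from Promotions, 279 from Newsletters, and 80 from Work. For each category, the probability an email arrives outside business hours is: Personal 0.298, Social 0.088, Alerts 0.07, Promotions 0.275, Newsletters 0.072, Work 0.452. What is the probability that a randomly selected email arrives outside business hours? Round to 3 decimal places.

0.185

Unnormalized posteriors (prior × likelihood):
  Personal: 0.252 × 0.298 = 0.075096
  Social: 0.18 × 0.088 = 0.01584
  Alerts: 0.1368 × 0.07 = 0.009576
  Promotions: 0.144 × 0.275 = 0.0396
  Newsletters: 0.2232 × 0.072 = 0.0160704
  Work: 0.064 × 0.452 = 0.028928
P(off-hours) = 0.075096 + 0.01584 + 0.009576 + 0.0396 + 0.0160704 + 0.028928 = 0.1851104 → 0.185.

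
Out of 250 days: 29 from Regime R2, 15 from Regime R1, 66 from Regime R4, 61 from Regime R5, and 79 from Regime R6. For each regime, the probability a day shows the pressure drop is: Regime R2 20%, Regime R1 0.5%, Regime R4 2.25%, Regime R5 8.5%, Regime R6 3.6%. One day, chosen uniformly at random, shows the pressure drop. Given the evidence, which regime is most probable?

By Bayes' rule, posterior ∝ prior × likelihood:
  Regime R2: 0.116 × 0.2 = 0.0232
  Regime R1: 0.06 × 0.005 = 0.0003
  Regime R4: 0.264 × 0.0225 = 0.00594
  Regime R5: 0.244 × 0.085 = 0.02074
  Regime R6: 0.316 × 0.036 = 0.011376
Normalizing constant = 0.061556.
Largest term belongs to Regime R2, so Regime R2 is most probable.

Regime R2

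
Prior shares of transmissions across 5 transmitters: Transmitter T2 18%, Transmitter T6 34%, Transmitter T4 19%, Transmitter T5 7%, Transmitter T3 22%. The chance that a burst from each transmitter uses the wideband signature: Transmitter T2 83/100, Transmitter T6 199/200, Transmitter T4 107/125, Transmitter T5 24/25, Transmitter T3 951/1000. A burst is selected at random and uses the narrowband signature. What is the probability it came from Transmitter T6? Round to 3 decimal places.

Taking complements, P(narrowband | each) = Transmitter T2 0.17, Transmitter T6 0.005, Transmitter T4 0.144, Transmitter T5 0.04, Transmitter T3 0.049.
Unnormalized posteriors (prior × likelihood):
  Transmitter T2: 0.18 × 0.17 = 0.0306
  Transmitter T6: 0.34 × 0.005 = 0.0017
  Transmitter T4: 0.19 × 0.144 = 0.02736
  Transmitter T5: 0.07 × 0.04 = 0.0028
  Transmitter T3: 0.22 × 0.049 = 0.01078
Total = 0.07324.
P(Transmitter T6 | evidence) = 0.0017 / 0.07324 ≈ 0.023.

0.023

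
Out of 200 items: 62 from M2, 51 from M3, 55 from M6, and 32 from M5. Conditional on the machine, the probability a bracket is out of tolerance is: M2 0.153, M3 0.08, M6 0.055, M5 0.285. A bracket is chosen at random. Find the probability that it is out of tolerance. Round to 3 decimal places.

0.129

Unnormalized posteriors (prior × likelihood):
  M2: 0.31 × 0.153 = 0.04743
  M3: 0.255 × 0.08 = 0.0204
  M6: 0.275 × 0.055 = 0.015125
  M5: 0.16 × 0.285 = 0.0456
P(oversize) = 0.04743 + 0.0204 + 0.015125 + 0.0456 = 0.128555 → 0.129.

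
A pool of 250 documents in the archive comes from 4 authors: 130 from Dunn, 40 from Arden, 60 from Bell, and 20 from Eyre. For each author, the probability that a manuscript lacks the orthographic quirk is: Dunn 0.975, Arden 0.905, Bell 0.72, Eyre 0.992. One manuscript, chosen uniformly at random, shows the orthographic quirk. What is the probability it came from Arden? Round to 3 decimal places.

Taking complements, P(quirk | each) = Dunn 0.025, Arden 0.095, Bell 0.28, Eyre 0.008.
Prior × likelihood for each hypothesis:
  Dunn: 0.52 × 0.025 = 0.013
  Arden: 0.16 × 0.095 = 0.0152
  Bell: 0.24 × 0.28 = 0.0672
  Eyre: 0.08 × 0.008 = 0.00064
Sum = 0.09604.
P(Arden | evidence) = 0.0152 / 0.09604 ≈ 0.158.

0.158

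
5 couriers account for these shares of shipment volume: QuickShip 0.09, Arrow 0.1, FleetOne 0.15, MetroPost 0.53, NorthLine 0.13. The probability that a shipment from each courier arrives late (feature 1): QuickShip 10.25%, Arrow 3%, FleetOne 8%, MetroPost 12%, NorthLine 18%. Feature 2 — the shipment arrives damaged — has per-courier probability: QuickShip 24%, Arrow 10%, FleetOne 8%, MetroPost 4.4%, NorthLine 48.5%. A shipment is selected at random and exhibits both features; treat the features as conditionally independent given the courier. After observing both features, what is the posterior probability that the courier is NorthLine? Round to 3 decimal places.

0.644

Unnormalized posteriors (prior × likelihood):
  QuickShip: 0.09 × 0.1025 × 0.24 = 0.002214
  Arrow: 0.1 × 0.03 × 0.1 = 0.0003
  FleetOne: 0.15 × 0.08 × 0.08 = 0.00096
  MetroPost: 0.53 × 0.12 × 0.044 = 0.0027984
  NorthLine: 0.13 × 0.18 × 0.485 = 0.011349
Normalizing constant = 0.0176214.
P(NorthLine | evidence) = 0.011349 / 0.0176214 ≈ 0.644.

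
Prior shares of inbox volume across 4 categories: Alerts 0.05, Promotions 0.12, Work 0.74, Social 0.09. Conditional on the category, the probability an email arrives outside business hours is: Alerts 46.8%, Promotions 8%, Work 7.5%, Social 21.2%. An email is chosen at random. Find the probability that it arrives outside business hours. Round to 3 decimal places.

Prior × likelihood for each hypothesis:
  Alerts: 0.05 × 0.468 = 0.0234
  Promotions: 0.12 × 0.08 = 0.0096
  Work: 0.74 × 0.075 = 0.0555
  Social: 0.09 × 0.212 = 0.01908
P(off-hours) = 0.0234 + 0.0096 + 0.0555 + 0.01908 = 0.10758 → 0.108.

0.108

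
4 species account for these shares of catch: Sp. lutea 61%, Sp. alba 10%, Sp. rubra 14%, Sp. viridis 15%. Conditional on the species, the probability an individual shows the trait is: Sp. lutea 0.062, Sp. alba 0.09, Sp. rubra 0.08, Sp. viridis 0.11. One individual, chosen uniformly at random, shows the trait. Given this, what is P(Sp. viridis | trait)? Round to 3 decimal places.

By Bayes' rule, posterior ∝ prior × likelihood:
  Sp. lutea: 0.61 × 0.062 = 0.03782
  Sp. alba: 0.1 × 0.09 = 0.009
  Sp. rubra: 0.14 × 0.08 = 0.0112
  Sp. viridis: 0.15 × 0.11 = 0.0165
Normalizing constant = 0.07452.
P(Sp. viridis | evidence) = 0.0165 / 0.07452 ≈ 0.221.

0.221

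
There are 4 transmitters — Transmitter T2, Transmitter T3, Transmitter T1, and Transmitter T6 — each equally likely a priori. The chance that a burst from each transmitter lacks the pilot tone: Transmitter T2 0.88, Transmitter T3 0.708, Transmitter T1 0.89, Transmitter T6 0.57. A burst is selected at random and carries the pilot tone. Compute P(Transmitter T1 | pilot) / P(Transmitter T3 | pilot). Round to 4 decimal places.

Taking complements, P(pilot | each) = Transmitter T2 0.12, Transmitter T3 0.292, Transmitter T1 0.11, Transmitter T6 0.43.
Since the prior is uniform, the posterior is proportional to the likelihood:
  Transmitter T2: 0.12
  Transmitter T3: 0.292
  Transmitter T1: 0.11
  Transmitter T6: 0.43
Total = 0.952.
The ratio is 0.11 / 0.292 (the normalizer cancels) = 0.3767.

0.3767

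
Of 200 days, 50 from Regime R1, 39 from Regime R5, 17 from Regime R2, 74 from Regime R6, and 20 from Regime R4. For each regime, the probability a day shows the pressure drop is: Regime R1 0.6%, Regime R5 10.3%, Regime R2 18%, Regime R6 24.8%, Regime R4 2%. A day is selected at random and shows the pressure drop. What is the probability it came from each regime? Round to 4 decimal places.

By Bayes' rule, posterior ∝ prior × likelihood:
  Regime R1: 0.25 × 0.006 = 0.0015
  Regime R5: 0.195 × 0.103 = 0.020085
  Regime R2: 0.085 × 0.18 = 0.0153
  Regime R6: 0.37 × 0.248 = 0.09176
  Regime R4: 0.1 × 0.02 = 0.002
Normalizing constant = 0.130645.
P(Regime R1 | drop) = 0.0015/0.130645 ≈ 0.0115
P(Regime R5 | drop) = 0.020085/0.130645 ≈ 0.1537
P(Regime R2 | drop) = 0.0153/0.130645 ≈ 0.1171
P(Regime R6 | drop) = 0.09176/0.130645 ≈ 0.7024
P(Regime R4 | drop) = 0.002/0.130645 ≈ 0.0153
(Check: 0.0115+0.1537+0.1171+0.7024+0.0153 = 1.0000.)

Regime R1 0.0115, Regime R5 0.1537, Regime R2 0.1171, Regime R6 0.7024, Regime R4 0.0153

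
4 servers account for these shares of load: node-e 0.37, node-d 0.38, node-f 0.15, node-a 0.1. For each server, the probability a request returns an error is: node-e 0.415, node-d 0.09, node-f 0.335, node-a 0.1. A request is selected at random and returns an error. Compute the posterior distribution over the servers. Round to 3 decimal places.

Unnormalized posteriors (prior × likelihood):
  node-e: 0.37 × 0.415 = 0.15355
  node-d: 0.38 × 0.09 = 0.0342
  node-f: 0.15 × 0.335 = 0.05025
  node-a: 0.1 × 0.1 = 0.01
Normalizing constant = 0.248.
P(node-e | error) = 0.15355/0.248 ≈ 0.619
P(node-d | error) = 0.0342/0.248 ≈ 0.138
P(node-f | error) = 0.05025/0.248 ≈ 0.203
P(node-a | error) = 0.01/0.248 ≈ 0.040

node-e 0.619, node-d 0.138, node-f 0.203, node-a 0.040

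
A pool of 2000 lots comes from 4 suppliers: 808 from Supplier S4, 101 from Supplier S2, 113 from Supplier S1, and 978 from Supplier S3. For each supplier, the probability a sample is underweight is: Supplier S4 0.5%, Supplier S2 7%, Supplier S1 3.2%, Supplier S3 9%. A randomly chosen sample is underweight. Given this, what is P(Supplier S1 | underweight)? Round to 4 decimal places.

Unnormalized posteriors (prior × likelihood):
  Supplier S4: 0.404 × 0.005 = 0.00202
  Supplier S2: 0.0505 × 0.07 = 0.003535
  Supplier S1: 0.0565 × 0.032 = 0.001808
  Supplier S3: 0.489 × 0.09 = 0.04401
Total = 0.051373.
P(Supplier S1 | evidence) = 0.001808 / 0.051373 ≈ 0.0352.

0.0352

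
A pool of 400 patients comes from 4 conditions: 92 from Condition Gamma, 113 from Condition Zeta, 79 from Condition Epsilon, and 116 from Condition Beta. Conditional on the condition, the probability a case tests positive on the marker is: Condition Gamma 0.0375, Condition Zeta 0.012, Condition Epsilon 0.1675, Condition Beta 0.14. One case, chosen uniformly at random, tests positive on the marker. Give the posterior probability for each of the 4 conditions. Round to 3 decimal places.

Condition Gamma 0.101, Condition Zeta 0.040, Condition Epsilon 0.386, Condition Beta 0.474

Compute prior × likelihood for every hypothesis:
  Condition Gamma: 0.23 × 0.0375 = 0.008625
  Condition Zeta: 0.2825 × 0.012 = 0.00339
  Condition Epsilon: 0.1975 × 0.1675 = 0.03308125
  Condition Beta: 0.29 × 0.14 = 0.0406
Normalizing constant = 0.08569625.
P(Condition Gamma | marker-positive) = 0.008625/0.08569625 ≈ 0.101
P(Condition Zeta | marker-positive) = 0.00339/0.08569625 ≈ 0.040
P(Condition Epsilon | marker-positive) = 0.03308125/0.08569625 ≈ 0.386
P(Condition Beta | marker-positive) = 0.0406/0.08569625 ≈ 0.474
(Check: 0.101+0.040+0.386+0.474 = 1.001.)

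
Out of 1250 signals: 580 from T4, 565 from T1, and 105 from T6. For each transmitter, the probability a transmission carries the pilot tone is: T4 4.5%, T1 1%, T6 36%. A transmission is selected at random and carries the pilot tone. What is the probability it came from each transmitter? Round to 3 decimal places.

T4 0.375, T1 0.081, T6 0.543

Compute prior × likelihood for every hypothesis:
  T4: 0.464 × 0.045 = 0.02088
  T1: 0.452 × 0.01 = 0.00452
  T6: 0.084 × 0.36 = 0.03024
Sum = 0.05564.
P(T4 | pilot) = 0.02088/0.05564 ≈ 0.375
P(T1 | pilot) = 0.00452/0.05564 ≈ 0.081
P(T6 | pilot) = 0.03024/0.05564 ≈ 0.543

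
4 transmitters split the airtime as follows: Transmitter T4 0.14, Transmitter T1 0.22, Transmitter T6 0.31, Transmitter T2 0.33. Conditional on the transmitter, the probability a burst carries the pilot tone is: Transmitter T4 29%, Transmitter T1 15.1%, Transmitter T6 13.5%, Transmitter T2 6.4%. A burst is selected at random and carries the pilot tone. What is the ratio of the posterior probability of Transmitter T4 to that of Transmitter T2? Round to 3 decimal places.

By Bayes' rule, posterior ∝ prior × likelihood:
  Transmitter T4: 0.14 × 0.29 = 0.0406
  Transmitter T1: 0.22 × 0.151 = 0.03322
  Transmitter T6: 0.31 × 0.135 = 0.04185
  Transmitter T2: 0.33 × 0.064 = 0.02112
Normalizing constant = 0.13679.
The ratio is 0.0406 / 0.02112 (the normalizer cancels) = 1.922.

1.922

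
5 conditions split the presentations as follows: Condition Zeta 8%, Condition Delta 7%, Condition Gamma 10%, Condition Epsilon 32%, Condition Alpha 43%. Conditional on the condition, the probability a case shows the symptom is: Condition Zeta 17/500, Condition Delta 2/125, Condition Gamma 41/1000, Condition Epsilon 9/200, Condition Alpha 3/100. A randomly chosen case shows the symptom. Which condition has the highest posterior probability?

By Bayes' rule, posterior ∝ prior × likelihood:
  Condition Zeta: 0.08 × 0.034 = 0.00272
  Condition Delta: 0.07 × 0.016 = 0.00112
  Condition Gamma: 0.1 × 0.041 = 0.0041
  Condition Epsilon: 0.32 × 0.045 = 0.0144
  Condition Alpha: 0.43 × 0.03 = 0.0129
Normalizing constant = 0.03524.
Largest term belongs to Condition Epsilon, so Condition Epsilon is most probable.

Condition Epsilon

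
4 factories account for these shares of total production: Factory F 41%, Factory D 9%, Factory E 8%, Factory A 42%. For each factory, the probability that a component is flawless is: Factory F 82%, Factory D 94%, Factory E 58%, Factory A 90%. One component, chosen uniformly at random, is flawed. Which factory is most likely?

Factory F

Taking complements, P(flawed | each) = Factory F 0.18, Factory D 0.06, Factory E 0.42, Factory A 0.1.
Unnormalized posteriors (prior × likelihood):
  Factory F: 0.41 × 0.18 = 0.0738
  Factory D: 0.09 × 0.06 = 0.0054
  Factory E: 0.08 × 0.42 = 0.0336
  Factory A: 0.42 × 0.1 = 0.042
Sum = 0.1548.
Largest term belongs to Factory F, so Factory F is most probable.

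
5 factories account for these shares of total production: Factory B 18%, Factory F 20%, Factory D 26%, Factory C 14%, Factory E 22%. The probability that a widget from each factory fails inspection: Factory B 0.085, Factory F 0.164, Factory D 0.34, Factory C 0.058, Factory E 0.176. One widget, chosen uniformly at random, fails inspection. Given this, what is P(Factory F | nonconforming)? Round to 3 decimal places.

Unnormalized posteriors (prior × likelihood):
  Factory B: 0.18 × 0.085 = 0.0153
  Factory F: 0.2 × 0.164 = 0.0328
  Factory D: 0.26 × 0.34 = 0.0884
  Factory C: 0.14 × 0.058 = 0.00812
  Factory E: 0.22 × 0.176 = 0.03872
Normalizing constant = 0.18334.
P(Factory F | evidence) = 0.0328 / 0.18334 ≈ 0.179.

0.179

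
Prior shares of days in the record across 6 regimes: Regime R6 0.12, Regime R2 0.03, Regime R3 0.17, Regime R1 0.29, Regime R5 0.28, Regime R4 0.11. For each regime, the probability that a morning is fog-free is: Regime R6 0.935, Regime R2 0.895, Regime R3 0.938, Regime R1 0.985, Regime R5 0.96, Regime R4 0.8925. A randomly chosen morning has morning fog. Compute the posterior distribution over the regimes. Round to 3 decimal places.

Taking complements, P(fog | each) = Regime R6 0.065, Regime R2 0.105, Regime R3 0.062, Regime R1 0.015, Regime R5 0.04, Regime R4 0.1075.
Compute prior × likelihood for every hypothesis:
  Regime R6: 0.12 × 0.065 = 0.0078
  Regime R2: 0.03 × 0.105 = 0.00315
  Regime R3: 0.17 × 0.062 = 0.01054
  Regime R1: 0.29 × 0.015 = 0.00435
  Regime R5: 0.28 × 0.04 = 0.0112
  Regime R4: 0.11 × 0.1075 = 0.011825
Normalizing constant = 0.048865.
P(Regime R6 | fog) = 0.0078/0.048865 ≈ 0.160
P(Regime R2 | fog) = 0.00315/0.048865 ≈ 0.064
P(Regime R3 | fog) = 0.01054/0.048865 ≈ 0.216
P(Regime R1 | fog) = 0.00435/0.048865 ≈ 0.089
P(Regime R5 | fog) = 0.0112/0.048865 ≈ 0.229
P(Regime R4 | fog) = 0.011825/0.048865 ≈ 0.242
(Check: 0.160+0.064+0.216+0.089+0.229+0.242 = 1.000.)

Regime R6 0.160, Regime R2 0.064, Regime R3 0.216, Regime R1 0.089, Regime R5 0.229, Regime R4 0.242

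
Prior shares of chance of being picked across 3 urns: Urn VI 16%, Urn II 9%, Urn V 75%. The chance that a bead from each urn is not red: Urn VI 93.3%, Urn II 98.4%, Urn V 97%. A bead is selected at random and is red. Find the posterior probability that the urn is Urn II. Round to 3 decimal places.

Taking complements, P(red | each) = Urn VI 0.067, Urn II 0.016, Urn V 0.03.
Unnormalized posteriors (prior × likelihood):
  Urn VI: 0.16 × 0.067 = 0.01072
  Urn II: 0.09 × 0.016 = 0.00144
  Urn V: 0.75 × 0.03 = 0.0225
Sum = 0.03466.
P(Urn II | evidence) = 0.00144 / 0.03466 ≈ 0.042.

0.042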